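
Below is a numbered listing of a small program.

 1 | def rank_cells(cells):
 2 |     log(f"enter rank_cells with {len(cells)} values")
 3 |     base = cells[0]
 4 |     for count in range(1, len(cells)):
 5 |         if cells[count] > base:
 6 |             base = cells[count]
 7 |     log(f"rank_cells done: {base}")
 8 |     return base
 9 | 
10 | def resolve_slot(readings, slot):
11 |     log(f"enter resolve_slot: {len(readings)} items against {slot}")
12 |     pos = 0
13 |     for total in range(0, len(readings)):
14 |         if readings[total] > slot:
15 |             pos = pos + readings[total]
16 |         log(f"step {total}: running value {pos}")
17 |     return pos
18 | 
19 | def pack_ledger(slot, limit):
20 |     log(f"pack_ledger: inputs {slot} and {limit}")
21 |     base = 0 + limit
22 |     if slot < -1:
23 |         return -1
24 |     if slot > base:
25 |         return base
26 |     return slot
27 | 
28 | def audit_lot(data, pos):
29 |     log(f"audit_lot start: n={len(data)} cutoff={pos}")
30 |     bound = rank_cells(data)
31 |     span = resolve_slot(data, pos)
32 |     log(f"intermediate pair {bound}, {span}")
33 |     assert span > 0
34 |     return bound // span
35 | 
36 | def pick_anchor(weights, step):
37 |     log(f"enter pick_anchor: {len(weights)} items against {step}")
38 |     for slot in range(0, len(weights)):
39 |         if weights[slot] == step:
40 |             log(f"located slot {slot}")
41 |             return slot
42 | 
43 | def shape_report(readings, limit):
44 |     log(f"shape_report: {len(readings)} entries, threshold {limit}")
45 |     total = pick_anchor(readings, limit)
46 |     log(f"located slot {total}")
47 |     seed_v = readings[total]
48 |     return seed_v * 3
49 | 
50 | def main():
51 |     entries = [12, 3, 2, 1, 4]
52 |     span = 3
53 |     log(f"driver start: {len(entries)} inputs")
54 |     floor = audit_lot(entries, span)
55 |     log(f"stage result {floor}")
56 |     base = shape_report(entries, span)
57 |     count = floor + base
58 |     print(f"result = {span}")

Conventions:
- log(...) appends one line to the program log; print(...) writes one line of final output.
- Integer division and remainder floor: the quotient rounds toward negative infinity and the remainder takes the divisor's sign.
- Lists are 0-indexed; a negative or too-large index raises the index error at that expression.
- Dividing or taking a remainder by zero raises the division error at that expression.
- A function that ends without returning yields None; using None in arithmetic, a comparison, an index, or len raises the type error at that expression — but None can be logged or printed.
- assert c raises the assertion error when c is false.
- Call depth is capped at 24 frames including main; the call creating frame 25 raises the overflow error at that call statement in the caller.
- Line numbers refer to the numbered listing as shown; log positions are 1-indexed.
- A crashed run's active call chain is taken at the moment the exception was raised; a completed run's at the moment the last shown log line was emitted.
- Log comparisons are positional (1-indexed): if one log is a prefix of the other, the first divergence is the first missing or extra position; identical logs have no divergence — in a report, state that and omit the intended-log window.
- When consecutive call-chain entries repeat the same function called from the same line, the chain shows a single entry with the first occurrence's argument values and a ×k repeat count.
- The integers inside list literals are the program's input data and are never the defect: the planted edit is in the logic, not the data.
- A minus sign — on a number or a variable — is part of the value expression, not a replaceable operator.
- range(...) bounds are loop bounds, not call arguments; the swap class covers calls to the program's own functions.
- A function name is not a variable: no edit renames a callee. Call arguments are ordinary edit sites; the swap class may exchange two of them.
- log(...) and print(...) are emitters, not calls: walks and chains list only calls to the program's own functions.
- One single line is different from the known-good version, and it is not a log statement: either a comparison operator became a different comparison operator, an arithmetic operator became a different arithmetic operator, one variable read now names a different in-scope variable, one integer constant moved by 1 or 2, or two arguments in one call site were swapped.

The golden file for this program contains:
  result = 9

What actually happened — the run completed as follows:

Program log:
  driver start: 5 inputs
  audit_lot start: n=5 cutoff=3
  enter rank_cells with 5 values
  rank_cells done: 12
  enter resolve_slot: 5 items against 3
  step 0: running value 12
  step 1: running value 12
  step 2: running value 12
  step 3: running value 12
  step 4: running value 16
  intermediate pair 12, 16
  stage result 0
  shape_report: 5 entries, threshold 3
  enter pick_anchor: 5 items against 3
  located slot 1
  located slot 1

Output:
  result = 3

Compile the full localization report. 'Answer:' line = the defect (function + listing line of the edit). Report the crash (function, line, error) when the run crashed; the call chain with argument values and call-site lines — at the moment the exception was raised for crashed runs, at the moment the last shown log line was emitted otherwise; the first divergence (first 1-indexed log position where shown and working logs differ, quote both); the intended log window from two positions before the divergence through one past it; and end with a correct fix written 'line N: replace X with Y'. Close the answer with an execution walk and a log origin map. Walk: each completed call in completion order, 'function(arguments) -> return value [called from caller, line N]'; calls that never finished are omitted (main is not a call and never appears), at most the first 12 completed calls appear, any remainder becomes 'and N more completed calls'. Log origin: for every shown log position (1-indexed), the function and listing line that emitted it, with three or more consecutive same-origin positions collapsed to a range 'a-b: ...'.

Answer: the defect is in main at line 58.
Key fact: No log line changed; the fault shows up purely in the output.
Call chain: main -> shape_report([12, 3, 2, 1, 4], 3) (called at line 56).
First divergence: none (the log streams are identical).
Execution walk:
  rank_cells([12, 3, 2, 1, 4]) -> 12  [called from audit_lot, line 30]
  resolve_slot([12, 3, 2, 1, 4], 3) -> 16  [called from audit_lot, line 31]
  audit_lot([12, 3, 2, 1, 4], 3) -> 0  [called from main, line 54]
  pick_anchor([12, 3, 2, 1, 4], 3) -> 1  [called from shape_report, line 45]
  shape_report([12, 3, 2, 1, 4], 3) -> 9  [called from main, line 56]
Origin of each log line:
  1: from main, line 53
  2: from audit_lot, line 29
  3: from rank_cells, line 2
  4: from rank_cells, line 7
  5: from resolve_slot, line 11
  6-10: from resolve_slot, line 16
  11: from audit_lot, line 32
  12: from main, line 55
  13: from shape_report, line 44
  14: from pick_anchor, line 37
  15: from pick_anchor, line 40
  16: from shape_report, line 46
A correct fix: line 58: replace `span` with `count`.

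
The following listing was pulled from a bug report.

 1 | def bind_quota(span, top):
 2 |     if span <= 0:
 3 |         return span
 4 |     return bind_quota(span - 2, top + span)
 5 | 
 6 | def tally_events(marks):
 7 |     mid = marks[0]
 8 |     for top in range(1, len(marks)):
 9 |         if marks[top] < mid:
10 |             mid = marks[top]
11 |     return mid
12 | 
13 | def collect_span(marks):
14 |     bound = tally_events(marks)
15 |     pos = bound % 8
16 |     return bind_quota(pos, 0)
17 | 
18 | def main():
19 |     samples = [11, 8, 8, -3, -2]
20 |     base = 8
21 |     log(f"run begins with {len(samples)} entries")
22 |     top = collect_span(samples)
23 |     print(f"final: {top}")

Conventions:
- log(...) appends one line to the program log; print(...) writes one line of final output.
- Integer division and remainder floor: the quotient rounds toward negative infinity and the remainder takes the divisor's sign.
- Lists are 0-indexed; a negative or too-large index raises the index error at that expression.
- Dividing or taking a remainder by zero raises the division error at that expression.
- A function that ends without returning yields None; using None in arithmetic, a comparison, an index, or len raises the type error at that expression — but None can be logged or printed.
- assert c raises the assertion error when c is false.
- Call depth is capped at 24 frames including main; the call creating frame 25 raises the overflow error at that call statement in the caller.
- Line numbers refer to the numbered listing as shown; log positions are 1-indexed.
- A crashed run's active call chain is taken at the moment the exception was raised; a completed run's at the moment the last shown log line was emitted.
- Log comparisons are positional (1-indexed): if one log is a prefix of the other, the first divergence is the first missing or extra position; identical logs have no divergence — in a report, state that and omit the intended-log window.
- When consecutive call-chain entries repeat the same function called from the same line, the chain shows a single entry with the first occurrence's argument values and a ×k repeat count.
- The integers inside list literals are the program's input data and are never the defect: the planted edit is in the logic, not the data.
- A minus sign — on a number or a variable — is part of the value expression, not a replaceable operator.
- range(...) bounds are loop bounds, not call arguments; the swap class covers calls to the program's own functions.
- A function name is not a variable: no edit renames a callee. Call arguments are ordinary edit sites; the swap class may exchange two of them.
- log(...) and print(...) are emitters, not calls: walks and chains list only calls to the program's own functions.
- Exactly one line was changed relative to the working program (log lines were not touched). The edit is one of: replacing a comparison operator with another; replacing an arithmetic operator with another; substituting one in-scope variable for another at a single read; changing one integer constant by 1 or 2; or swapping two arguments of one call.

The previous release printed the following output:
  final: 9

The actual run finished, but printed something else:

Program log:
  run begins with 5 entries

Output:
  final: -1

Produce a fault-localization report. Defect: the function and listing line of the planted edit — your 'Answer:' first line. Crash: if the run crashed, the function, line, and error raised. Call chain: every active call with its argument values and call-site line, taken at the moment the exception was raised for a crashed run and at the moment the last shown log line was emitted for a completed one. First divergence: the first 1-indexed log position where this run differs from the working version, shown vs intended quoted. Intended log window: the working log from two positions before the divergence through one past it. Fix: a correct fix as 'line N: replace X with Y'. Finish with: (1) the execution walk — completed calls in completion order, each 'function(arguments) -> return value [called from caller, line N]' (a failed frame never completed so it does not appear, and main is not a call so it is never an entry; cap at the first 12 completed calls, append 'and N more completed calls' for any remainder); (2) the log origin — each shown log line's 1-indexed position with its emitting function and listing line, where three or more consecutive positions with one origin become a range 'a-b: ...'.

Answer: the defect is in bind_quota at line 3.
The tell: The two runs log identically and part ways only at the printed values.
Call chain: main.
First divergence: none — the logs agree in full.
Execution walk:
  tally_events([11, 8, 8, -3, -2]) -> -3  [called from collect_span, line 14]
  bind_quota(-1, 9) -> -1  [called from bind_quota, line 4]
  bind_quota(1, 8) -> -1  [called from bind_quota, line 4]
  bind_quota(3, 5) -> -1  [called from bind_quota, line 4]
  bind_quota(5, 0) -> -1  [called from collect_span, line 16]
  collect_span([11, 8, 8, -3, -2]) -> -1  [called from main, line 22]
Log origins:
  1: from main, line 21
A correct fix: line 3: replace `span` with `top`.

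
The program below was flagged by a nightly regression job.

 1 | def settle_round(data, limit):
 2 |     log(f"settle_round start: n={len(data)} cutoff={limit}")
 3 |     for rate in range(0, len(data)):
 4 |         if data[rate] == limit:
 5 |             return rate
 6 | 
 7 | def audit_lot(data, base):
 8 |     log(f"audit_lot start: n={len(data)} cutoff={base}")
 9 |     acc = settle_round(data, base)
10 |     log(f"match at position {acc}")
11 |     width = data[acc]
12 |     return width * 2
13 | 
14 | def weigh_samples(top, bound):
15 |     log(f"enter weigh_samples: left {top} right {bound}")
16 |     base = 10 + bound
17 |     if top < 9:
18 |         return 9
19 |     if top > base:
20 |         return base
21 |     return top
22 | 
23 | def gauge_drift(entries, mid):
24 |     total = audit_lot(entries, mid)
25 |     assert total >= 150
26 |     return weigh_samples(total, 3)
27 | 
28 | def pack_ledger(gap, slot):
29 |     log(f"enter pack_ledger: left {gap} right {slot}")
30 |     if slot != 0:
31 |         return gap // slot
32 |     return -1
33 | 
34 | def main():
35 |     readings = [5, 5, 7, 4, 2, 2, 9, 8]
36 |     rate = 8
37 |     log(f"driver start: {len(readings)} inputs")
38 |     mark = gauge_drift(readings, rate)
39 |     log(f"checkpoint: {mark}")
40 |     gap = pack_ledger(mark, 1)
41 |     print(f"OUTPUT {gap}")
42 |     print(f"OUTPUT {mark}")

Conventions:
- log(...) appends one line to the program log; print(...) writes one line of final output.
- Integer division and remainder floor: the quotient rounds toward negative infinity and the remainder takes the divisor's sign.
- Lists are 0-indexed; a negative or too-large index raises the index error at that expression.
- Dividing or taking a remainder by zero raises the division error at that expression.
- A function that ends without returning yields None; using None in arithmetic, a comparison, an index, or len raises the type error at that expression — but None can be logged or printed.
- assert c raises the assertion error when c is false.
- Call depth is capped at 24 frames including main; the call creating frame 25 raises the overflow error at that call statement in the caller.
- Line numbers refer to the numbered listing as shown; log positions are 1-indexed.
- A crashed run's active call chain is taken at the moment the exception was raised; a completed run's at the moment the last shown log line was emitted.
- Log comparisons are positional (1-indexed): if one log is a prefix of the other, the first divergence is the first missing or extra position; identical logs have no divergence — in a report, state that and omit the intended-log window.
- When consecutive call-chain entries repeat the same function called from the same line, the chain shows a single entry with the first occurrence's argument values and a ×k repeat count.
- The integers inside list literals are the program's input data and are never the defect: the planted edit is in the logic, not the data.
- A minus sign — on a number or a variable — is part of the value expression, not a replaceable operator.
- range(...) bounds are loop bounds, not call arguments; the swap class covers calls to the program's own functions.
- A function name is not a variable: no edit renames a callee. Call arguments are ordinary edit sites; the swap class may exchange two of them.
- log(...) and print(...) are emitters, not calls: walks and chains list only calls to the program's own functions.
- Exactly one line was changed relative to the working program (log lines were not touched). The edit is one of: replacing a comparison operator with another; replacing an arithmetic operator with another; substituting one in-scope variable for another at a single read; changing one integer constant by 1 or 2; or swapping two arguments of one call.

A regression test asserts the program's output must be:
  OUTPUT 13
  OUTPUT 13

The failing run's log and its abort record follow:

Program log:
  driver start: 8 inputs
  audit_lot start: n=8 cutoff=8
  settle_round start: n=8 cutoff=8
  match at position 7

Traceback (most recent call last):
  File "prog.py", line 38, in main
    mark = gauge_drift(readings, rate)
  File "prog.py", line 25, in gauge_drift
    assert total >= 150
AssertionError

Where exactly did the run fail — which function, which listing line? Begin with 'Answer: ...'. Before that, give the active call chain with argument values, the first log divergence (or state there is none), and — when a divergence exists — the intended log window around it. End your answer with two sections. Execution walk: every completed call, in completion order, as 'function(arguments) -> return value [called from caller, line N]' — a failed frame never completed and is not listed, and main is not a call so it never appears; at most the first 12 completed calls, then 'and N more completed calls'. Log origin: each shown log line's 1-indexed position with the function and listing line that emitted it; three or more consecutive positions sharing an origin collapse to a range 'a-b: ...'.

Answer: the error was raised in gauge_drift, line 25.
Key observation: The shown log is a 4-line prefix of the intended one, whose next entry is 'enter weigh_samples: left 16 right 3'.
Call chain: main -> gauge_drift([5, 5, 7, 4, 2, 2, 9, 8], 8) (called at line 38).
First divergence: position 5 — the faulty run's log ends after 4 lines; the working version continues with 'enter weigh_samples: left 16 right 3'.
Intended log window:
  3: settle_round start: n=8 cutoff=8
  4: match at position 7
  5: enter weigh_samples: left 16 right 3
  6: checkpoint: 13
Execution walk:
  settle_round([5, 5, 7, 4, 2, 2, 9, 8], 8) -> 7  [called from audit_lot, line 9]
  audit_lot([5, 5, 7, 4, 2, 2, 9, 8], 8) -> 16  [called from gauge_drift, line 24]
Log line origins:
  1: from main, line 37
  2: from audit_lot, line 8
  3: from settle_round, line 2
  4: from audit_lot, line 10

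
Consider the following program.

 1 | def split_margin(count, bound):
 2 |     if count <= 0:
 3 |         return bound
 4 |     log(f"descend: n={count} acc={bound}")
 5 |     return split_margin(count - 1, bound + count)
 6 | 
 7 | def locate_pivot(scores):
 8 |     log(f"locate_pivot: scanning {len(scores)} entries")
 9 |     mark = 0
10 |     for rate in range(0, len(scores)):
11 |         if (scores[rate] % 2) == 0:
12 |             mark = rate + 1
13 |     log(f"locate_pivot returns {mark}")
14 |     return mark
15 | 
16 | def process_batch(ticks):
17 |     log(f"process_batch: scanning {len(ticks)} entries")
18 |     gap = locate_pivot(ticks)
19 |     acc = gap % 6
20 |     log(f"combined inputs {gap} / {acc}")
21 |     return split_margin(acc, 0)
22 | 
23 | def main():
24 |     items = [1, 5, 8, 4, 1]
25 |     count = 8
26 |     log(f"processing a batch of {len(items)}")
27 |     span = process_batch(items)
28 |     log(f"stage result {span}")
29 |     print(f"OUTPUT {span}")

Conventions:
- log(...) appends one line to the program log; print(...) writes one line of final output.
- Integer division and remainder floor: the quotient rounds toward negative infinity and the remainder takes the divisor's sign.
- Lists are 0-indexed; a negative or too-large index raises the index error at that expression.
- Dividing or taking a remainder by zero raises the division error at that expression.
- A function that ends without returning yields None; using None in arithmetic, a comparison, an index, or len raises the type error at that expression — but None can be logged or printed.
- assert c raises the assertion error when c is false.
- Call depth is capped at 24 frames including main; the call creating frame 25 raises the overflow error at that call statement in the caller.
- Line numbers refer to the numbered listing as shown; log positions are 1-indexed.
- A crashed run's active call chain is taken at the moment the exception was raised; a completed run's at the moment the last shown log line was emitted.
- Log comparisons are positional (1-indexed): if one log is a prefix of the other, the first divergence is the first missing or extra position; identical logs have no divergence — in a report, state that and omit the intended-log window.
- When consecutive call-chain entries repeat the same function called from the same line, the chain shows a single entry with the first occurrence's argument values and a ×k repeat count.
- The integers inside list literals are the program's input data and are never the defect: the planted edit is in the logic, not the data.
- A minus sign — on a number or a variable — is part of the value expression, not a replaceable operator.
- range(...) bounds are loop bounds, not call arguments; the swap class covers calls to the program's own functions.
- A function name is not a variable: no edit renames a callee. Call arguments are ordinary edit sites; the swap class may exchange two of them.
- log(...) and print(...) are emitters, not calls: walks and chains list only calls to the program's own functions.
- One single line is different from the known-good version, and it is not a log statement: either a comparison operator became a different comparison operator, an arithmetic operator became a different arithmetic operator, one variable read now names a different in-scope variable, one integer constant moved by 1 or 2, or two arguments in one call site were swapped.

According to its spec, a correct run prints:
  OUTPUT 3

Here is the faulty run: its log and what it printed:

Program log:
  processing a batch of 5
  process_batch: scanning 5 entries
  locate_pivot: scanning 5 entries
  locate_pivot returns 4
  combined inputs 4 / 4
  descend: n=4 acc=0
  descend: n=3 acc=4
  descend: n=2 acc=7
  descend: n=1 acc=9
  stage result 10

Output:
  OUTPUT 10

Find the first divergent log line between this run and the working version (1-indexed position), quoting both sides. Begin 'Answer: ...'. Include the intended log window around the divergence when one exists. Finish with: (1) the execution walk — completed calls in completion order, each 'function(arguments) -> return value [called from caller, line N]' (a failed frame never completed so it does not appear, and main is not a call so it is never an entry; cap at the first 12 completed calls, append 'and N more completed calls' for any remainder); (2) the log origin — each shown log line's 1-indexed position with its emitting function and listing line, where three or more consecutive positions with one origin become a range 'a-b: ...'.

Answer: position 4; shown 'locate_pivot returns 4' vs intended 'locate_pivot returns 2'.
Intended log window:
  2: process_batch: scanning 5 entries
  3: locate_pivot: scanning 5 entries
  4: locate_pivot returns 2
  5: combined inputs 2 / 2
Execution walk:
  locate_pivot([1, 5, 8, 4, 1]) -> 4  [called from process_batch, line 18]
  split_margin(0, 10) -> 10  [called from split_margin, line 5]
  split_margin(1, 9) -> 10  [called from split_margin, line 5]
  split_margin(2, 7) -> 10  [called from split_margin, line 5]
  split_margin(3, 4) -> 10  [called from split_margin, line 5]
  split_margin(4, 0) -> 10  [called from process_batch, line 21]
  process_batch([1, 5, 8, 4, 1]) -> 10  [called from main, line 27]
Log line origins:
  1 — main, line 26
  2 — process_batch, line 17
  3 — locate_pivot, line 8
  4 — locate_pivot, line 13
  5 — process_batch, line 20
  6-9 — split_margin, line 4
  10 — main, line 28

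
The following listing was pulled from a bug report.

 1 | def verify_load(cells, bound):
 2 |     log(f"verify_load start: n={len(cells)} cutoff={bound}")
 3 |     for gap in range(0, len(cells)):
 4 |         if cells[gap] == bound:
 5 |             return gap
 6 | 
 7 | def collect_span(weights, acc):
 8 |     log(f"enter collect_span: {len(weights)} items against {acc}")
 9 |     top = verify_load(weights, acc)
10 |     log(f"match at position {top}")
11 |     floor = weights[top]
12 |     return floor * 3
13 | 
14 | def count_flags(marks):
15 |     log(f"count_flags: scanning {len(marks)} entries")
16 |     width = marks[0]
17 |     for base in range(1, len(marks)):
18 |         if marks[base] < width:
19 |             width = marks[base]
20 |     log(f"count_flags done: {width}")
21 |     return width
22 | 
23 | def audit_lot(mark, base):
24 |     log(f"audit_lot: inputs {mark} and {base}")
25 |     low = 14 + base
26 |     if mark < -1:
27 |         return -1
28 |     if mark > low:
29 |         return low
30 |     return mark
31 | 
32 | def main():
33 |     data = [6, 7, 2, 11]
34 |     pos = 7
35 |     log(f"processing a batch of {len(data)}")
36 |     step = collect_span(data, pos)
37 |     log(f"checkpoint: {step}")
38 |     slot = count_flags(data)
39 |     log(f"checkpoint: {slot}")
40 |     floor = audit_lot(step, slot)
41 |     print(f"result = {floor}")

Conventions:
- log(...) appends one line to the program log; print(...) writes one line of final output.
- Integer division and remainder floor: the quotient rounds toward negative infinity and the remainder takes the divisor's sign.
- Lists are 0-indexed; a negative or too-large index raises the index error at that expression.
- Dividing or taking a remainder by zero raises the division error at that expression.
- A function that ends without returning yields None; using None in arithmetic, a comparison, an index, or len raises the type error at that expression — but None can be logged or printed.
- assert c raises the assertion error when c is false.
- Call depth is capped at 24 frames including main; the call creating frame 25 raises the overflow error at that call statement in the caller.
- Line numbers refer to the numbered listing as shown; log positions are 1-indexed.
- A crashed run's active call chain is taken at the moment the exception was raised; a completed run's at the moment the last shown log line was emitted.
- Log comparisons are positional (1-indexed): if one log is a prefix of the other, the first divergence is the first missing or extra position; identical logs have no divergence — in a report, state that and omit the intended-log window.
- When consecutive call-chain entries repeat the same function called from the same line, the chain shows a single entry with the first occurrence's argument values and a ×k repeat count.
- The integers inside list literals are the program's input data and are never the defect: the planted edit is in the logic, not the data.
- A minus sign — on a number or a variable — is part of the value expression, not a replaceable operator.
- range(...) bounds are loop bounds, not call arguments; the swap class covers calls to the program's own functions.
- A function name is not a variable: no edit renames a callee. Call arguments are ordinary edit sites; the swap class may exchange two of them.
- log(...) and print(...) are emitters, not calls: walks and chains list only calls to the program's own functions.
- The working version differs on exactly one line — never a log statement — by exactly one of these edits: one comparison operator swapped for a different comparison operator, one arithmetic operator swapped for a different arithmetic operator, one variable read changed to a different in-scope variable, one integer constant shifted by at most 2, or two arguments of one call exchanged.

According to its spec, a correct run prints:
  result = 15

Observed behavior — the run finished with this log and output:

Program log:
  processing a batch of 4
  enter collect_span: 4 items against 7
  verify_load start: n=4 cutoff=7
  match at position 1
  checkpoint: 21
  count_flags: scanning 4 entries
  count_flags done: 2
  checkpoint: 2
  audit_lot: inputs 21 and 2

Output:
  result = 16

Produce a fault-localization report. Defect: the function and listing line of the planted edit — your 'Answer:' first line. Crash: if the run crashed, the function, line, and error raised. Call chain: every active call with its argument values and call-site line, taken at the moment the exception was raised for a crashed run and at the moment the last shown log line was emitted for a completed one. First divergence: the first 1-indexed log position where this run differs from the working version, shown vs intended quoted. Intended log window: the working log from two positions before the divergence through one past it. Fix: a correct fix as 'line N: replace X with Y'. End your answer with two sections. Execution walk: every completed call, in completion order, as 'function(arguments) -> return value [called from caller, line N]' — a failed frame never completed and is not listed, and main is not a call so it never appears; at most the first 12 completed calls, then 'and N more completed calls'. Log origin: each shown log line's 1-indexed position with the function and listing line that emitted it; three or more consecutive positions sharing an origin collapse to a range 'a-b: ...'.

Answer: the defect is in audit_lot at line 25.
The tell: Every logged value matches the working version; the printed result is what differs.
Call chain: main -> audit_lot(21, 2) (called at line 40).
First divergence: there is none — every log position agrees.
Execution walk:
  verify_load([6, 7, 2, 11], 7) -> 1  [called from collect_span, line 9]
  collect_span([6, 7, 2, 11], 7) -> 21  [called from main, line 36]
  count_flags([6, 7, 2, 11]) -> 2  [called from main, line 38]
  audit_lot(21, 2) -> 16  [called from main, line 40]
Log origin:
  1: logged in main at line 35
  2: logged in collect_span at line 8
  3: logged in verify_load at line 2
  4: logged in collect_span at line 10
  5: logged in main at line 37
  6: logged in count_flags at line 15
  7: logged in count_flags at line 20
  8: logged in main at line 39
  9: logged in audit_lot at line 24
A correct fix: line 25: replace `14` with `13`.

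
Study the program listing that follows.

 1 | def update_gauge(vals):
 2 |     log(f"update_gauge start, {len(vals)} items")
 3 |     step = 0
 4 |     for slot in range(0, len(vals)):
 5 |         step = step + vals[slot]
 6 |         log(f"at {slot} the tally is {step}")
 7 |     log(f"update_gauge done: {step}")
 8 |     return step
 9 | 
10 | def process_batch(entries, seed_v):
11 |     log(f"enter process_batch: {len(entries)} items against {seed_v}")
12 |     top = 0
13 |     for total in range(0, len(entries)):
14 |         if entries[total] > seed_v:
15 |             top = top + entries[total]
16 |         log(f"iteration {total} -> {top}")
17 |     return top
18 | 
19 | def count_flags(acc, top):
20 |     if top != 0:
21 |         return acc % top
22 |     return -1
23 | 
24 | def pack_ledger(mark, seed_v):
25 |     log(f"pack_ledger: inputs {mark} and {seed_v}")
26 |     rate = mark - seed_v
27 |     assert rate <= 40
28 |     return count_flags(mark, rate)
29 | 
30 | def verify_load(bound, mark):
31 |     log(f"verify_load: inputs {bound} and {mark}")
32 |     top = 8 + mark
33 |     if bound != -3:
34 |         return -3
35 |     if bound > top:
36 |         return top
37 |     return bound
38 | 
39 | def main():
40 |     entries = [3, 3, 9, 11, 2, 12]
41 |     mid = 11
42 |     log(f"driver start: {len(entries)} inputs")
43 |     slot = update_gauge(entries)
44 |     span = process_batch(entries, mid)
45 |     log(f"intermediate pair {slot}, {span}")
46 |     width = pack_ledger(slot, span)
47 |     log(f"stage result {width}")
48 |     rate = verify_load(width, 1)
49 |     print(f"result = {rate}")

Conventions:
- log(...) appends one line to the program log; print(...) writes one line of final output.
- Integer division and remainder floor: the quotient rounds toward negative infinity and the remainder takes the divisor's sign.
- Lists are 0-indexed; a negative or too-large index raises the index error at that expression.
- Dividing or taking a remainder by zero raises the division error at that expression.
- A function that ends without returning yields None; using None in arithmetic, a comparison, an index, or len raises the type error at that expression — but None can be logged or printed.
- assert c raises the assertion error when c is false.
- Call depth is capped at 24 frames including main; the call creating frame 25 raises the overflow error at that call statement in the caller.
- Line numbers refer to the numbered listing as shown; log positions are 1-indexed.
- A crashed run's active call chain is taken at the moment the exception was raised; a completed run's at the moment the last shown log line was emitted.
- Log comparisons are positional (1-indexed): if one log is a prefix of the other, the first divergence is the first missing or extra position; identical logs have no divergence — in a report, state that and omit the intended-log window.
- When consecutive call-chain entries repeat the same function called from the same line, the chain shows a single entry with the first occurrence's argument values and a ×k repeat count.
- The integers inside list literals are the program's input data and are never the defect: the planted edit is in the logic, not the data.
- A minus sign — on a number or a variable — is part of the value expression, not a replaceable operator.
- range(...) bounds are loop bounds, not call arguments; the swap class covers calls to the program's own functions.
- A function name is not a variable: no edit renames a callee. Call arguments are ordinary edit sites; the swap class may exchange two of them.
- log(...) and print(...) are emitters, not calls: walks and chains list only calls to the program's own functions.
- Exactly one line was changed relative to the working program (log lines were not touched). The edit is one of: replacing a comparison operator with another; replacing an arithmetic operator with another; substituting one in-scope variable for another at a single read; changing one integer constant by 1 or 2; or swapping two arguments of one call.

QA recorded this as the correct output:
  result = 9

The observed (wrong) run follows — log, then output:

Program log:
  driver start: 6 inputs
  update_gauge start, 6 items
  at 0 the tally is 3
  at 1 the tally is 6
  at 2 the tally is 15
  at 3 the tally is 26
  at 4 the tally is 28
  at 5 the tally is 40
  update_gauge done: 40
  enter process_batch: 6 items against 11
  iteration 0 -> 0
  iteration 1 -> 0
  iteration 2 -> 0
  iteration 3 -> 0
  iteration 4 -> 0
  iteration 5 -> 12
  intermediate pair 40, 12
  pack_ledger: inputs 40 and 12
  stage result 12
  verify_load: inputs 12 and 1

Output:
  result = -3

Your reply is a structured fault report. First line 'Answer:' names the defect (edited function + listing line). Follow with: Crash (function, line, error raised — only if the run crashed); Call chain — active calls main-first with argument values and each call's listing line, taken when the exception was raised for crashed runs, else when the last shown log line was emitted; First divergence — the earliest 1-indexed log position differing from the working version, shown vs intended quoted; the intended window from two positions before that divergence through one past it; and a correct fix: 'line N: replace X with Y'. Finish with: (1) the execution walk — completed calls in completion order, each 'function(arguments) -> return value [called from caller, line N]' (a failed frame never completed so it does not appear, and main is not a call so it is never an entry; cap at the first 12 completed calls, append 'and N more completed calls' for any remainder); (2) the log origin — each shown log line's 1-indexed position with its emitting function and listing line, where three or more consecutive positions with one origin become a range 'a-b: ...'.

Answer: the defect is in verify_load at line 33.
Key observation: No log line changed; the fault shows up purely in the output.
Call chain: main -> verify_load(12, 1) (called at line 48).
First divergence: none; the two logs match at every position.
Execution walk:
  update_gauge([3, 3, 9, 11, 2, 12]) -> 40  [called from main, line 43]
  process_batch([3, 3, 9, 11, 2, 12], 11) -> 12  [called from main, line 44]
  count_flags(40, 28) -> 12  [called from pack_ledger, line 28]
  pack_ledger(40, 12) -> 12  [called from main, line 46]
  verify_load(12, 1) -> -3  [called from main, line 48]
Log line origins:
  1 — main, line 42
  2 — update_gauge, line 2
  3-8 — update_gauge, line 6
  9 — update_gauge, line 7
  10 — process_batch, line 11
  11-16 — process_batch, line 16
  17 — main, line 45
  18 — pack_ledger, line 25
  19 — main, line 47
  20 — verify_load, line 31
A correct fix: line 33: replace `!=` with `<`.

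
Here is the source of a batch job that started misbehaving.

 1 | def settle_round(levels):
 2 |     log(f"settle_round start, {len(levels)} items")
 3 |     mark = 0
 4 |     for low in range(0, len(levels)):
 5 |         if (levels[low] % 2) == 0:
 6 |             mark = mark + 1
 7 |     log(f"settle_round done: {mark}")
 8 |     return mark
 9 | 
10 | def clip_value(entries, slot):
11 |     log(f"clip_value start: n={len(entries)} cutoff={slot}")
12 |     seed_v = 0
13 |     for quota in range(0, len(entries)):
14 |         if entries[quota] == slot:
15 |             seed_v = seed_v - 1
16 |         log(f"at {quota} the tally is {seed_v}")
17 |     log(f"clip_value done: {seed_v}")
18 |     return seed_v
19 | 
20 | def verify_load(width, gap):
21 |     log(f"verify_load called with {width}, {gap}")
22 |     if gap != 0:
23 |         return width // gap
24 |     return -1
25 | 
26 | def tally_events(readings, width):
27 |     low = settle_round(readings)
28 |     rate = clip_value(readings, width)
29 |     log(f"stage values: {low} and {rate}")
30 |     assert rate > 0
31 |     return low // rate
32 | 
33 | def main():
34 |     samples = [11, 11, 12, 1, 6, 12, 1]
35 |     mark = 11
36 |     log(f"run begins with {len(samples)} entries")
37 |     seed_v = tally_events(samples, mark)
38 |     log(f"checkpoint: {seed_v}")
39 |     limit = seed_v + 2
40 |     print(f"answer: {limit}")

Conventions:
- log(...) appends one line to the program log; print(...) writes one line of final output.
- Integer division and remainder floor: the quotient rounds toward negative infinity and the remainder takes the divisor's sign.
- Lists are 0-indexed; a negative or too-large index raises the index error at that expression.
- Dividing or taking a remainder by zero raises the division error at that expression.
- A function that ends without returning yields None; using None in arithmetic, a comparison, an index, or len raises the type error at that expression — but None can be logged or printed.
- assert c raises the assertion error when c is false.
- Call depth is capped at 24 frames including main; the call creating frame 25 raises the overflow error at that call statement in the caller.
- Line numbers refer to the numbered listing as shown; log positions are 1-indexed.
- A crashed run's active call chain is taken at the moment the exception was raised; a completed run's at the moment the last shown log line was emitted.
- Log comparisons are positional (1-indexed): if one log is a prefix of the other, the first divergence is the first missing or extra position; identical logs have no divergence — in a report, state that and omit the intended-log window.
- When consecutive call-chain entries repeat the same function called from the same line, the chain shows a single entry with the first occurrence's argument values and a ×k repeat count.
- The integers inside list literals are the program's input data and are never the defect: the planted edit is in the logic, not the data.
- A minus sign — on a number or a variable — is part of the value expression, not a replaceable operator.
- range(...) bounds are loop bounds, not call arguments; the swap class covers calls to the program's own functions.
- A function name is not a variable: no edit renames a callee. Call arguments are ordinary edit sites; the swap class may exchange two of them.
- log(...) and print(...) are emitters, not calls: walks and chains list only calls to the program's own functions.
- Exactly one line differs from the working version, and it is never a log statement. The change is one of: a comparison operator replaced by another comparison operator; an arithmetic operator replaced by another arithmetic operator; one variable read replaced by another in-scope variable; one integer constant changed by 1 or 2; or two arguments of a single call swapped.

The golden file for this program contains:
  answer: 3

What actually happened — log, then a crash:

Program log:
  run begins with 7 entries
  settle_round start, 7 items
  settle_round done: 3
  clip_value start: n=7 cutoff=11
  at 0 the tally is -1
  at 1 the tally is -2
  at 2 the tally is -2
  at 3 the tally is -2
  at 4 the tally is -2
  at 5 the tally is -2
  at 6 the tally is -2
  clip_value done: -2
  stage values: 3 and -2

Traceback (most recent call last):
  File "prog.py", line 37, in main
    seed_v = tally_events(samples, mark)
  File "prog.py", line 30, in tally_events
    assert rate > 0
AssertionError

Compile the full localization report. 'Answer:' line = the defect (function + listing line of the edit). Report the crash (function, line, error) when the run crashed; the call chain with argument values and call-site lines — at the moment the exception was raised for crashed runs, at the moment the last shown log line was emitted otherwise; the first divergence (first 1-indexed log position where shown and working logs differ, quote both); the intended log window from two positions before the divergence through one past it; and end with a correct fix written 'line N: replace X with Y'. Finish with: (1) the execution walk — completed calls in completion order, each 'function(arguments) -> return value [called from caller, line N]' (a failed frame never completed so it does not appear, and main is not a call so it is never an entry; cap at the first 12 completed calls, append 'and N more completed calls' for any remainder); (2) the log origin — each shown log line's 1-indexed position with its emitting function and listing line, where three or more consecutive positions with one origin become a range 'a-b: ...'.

Answer: the defect is in clip_value at line 15.
Key fact: Log line 5 is where behavior first shows: 'at 0 the tally is -1' appears instead of 'at 0 the tally is 1'.
Crash: tally_events, line 30, AssertionError.
Call chain: main -> tally_events([11, 11, 12, 1, 6, 12, 1], 11) (called at line 37).
First divergence: position 5 — shown 'at 0 the tally is -1', intended 'at 0 the tally is 1'.
Intended log window:
  3: settle_round done: 3
  4: clip_value start: n=7 cutoff=11
  5: at 0 the tally is 1
  6: at 1 the tally is 2
Execution walk:
  settle_round([11, 11, 12, 1, 6, 12, 1]) -> 3  [called from tally_events, line 27]
  clip_value([11, 11, 12, 1, 6, 12, 1], 11) -> -2  [called from tally_events, line 28]
Log origins:
  1: logged in main at line 36
  2: logged in settle_round at line 2
  3: logged in settle_round at line 7
  4: logged in clip_value at line 11
  5-11: logged in clip_value at line 16
  12: logged in clip_value at line 17
  13: logged in tally_events at line 29
A correct fix: line 15: replace `-` with `+`.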